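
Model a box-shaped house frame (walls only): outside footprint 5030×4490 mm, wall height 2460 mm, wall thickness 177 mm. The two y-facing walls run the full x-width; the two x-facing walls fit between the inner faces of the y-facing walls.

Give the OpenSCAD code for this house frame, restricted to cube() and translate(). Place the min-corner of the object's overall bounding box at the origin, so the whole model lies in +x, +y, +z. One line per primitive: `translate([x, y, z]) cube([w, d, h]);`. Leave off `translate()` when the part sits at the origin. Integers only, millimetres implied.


cube([5030, 177, 2460]);
translate([0, 4313, 0]) cube([5030, 177, 2460]);
translate([0, 177, 0]) cube([177, 4136, 2460]);
translate([4853, 177, 0]) cube([177, 4136, 2460]);


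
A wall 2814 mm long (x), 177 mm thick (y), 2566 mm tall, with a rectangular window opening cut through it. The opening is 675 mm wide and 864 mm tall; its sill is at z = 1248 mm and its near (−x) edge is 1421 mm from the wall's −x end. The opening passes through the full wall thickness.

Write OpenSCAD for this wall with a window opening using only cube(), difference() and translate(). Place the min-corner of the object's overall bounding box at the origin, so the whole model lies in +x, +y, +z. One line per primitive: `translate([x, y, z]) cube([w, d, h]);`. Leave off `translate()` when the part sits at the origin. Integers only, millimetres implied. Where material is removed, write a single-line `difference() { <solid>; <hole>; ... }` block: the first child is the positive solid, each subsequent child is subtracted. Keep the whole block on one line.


difference() { cube([2814, 177, 2566]); translate([1421, 0, 1248]) cube([675, 177, 864]); }


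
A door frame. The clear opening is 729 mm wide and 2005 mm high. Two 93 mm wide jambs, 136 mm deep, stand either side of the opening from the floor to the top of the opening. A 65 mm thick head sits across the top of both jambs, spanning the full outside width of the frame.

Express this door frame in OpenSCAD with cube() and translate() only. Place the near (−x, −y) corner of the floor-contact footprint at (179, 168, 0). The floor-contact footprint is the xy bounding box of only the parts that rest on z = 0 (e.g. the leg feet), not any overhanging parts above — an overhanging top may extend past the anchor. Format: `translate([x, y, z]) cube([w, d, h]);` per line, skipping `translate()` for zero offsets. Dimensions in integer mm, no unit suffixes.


translate([179, 168, 0]) cube([93, 136, 2005]);
translate([1001, 168, 0]) cube([93, 136, 2005]);
translate([179, 168, 2005]) cube([915, 136, 65]);


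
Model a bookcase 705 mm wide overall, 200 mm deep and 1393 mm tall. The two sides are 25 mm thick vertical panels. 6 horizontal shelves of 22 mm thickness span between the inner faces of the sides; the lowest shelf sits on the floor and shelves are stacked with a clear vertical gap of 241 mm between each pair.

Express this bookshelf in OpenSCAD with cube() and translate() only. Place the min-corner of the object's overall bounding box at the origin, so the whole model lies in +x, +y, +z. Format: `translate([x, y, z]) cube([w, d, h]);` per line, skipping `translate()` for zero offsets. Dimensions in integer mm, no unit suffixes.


cube([25, 200, 1393]);
translate([680, 0, 0]) cube([25, 200, 1393]);
translate([25, 0, 0]) cube([655, 200, 22]);
translate([25, 0, 263]) cube([655, 200, 22]);
translate([25, 0, 526]) cube([655, 200, 22]);
translate([25, 0, 789]) cube([655, 200, 22]);
translate([25, 0, 1052]) cube([655, 200, 22]);
translate([25, 0, 1315]) cube([655, 200, 22]);


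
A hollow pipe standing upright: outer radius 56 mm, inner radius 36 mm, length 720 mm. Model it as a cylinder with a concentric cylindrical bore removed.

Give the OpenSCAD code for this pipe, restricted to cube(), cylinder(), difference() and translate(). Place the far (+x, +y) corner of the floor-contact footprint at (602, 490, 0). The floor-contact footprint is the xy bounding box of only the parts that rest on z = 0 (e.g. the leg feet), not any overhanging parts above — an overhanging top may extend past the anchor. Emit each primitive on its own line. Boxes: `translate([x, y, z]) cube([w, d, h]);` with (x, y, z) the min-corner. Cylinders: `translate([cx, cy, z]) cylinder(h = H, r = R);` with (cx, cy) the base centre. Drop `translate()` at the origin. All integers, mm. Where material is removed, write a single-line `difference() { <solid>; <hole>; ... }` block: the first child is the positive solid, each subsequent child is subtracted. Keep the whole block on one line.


difference() { translate([546, 434, 0]) cylinder(h = 720, r = 56); translate([546, 434, 0]) cylinder(h = 720, r = 36); }


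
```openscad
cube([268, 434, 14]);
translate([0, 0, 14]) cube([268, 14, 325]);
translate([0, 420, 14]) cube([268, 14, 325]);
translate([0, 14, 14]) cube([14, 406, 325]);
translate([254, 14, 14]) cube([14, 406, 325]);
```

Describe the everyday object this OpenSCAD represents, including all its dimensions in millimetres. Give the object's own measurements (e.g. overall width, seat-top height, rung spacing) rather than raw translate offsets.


An open-topped rectangular box: outside dimensions 268×434×339 mm, with a uniform wall and base thickness of 14 mm. The base is a full 268×434 slab on the floor; four walls sit on top of the base. The front and back walls (the −y and +y sides) span the full width; the two side walls fit between them.


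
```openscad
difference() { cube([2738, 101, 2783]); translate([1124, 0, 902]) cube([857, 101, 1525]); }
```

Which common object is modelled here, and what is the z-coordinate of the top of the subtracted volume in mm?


A wall with a window opening. The window head height is 2427 mm.

A wall with a rectangular opening subtracted — a window. Sill at z = 902, opening 1525 mm tall, so the head is at 902 + 1525 = 2427 mm.


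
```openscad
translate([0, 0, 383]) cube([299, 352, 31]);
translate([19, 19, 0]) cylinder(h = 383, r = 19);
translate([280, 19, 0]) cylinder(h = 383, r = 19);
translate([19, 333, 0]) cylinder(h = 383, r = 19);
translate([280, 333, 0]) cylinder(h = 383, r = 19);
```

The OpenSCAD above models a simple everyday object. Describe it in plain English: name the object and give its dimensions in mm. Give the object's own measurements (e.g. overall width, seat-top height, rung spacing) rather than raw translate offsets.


A four-legged stool. The seat is a 299×352×31 mm slab whose top surface is at z = 414 mm; four round legs, each 38 mm in diameter, run from the floor (z = 0) to the underside of the seat, each leg's axis is inset half a diameter from the nearest pair of seat edges (so the leg's bounding box is flush with the corner).


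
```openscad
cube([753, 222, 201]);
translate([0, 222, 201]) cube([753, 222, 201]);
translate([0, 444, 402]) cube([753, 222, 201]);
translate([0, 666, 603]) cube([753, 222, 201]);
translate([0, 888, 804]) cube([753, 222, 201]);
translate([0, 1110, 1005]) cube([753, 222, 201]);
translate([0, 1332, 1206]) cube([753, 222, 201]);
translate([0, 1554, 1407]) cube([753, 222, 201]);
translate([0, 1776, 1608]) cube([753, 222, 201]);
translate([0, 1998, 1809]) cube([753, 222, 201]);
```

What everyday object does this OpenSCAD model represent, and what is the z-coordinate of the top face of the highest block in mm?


A staircase. The total rise is 2010 mm.

10 identical blocks, each offset up and back from the previous — a staircase. Each step is 201 mm tall and there are 10 of them, so the total rise is 10 × 201 = 2010 mm.


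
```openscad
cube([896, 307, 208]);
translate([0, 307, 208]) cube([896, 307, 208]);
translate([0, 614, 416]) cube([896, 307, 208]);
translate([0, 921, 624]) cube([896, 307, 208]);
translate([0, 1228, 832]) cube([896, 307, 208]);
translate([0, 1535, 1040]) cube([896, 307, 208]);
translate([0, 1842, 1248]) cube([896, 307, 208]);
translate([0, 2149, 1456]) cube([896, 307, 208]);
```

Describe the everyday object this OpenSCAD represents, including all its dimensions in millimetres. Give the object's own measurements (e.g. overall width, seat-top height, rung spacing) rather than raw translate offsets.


A straight staircase of 8 solid steps. Each step is 896 mm wide (x), 307 mm deep (y, the going) and 208 mm tall (the rise). The first step rests on the floor; each subsequent step sits one going further in +y and one rise higher in +z, directly behind and above the previous step with no overlap.


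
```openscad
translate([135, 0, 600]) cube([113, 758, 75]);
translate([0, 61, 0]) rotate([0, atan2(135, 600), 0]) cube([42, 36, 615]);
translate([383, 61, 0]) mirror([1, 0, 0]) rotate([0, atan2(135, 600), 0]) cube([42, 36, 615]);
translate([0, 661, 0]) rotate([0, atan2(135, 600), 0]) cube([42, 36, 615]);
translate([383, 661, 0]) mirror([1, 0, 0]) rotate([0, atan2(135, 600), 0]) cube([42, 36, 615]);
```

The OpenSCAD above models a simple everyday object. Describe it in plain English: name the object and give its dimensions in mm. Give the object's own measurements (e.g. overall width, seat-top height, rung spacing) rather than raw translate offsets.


A sawhorse. A 113×758×75 mm beam (x, y, z) sits on two A-frame leg pairs. Each pair is two raked legs of 42×36 mm section (36 mm along y) splaying symmetrically in x. Each leg rises 600 mm vertically over 135 mm of horizontal reach and is 615 mm long along its own axis. Every leg's outer bottom edge rests on the floor and its outer top edge meets a bottom edge of the beam — the left legs (tilting toward +x) meet the beam's −x bottom edge, the right legs (their mirror images, tilting toward −x) meet its +x bottom edge — so the leg tops tuck under the beam, the beam's underside is 600 mm above the floor, and the feet are 383 mm apart outside-to-outside with the beam centred between them. The two leg pairs are set in 61 mm from either end of the beam.


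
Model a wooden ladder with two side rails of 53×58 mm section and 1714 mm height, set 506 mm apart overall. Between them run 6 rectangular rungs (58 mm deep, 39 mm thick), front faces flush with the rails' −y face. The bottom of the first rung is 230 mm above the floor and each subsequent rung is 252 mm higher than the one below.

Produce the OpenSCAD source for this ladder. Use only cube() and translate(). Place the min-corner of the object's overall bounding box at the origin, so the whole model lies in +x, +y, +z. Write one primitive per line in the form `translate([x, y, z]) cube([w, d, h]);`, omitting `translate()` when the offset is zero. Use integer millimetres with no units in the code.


cube([53, 58, 1714]);
translate([453, 0, 0]) cube([53, 58, 1714]);
translate([53, 0, 230]) cube([400, 58, 39]);
translate([53, 0, 482]) cube([400, 58, 39]);
translate([53, 0, 734]) cube([400, 58, 39]);
translate([53, 0, 986]) cube([400, 58, 39]);
translate([53, 0, 1238]) cube([400, 58, 39]);
translate([53, 0, 1490]) cube([400, 58, 39]);


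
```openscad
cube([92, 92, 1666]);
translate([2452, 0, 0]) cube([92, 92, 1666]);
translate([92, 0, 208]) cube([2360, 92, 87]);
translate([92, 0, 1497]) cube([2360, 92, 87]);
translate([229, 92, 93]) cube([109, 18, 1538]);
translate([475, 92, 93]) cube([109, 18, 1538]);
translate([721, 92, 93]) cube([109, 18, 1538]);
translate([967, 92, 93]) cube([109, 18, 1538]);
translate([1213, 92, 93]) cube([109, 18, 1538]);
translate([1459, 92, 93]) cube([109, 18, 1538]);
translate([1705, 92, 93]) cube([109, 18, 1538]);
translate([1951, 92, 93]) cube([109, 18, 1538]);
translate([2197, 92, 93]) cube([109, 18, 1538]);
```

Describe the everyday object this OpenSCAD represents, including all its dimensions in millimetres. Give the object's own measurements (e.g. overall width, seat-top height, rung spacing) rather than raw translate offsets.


A fence section. Two 92×92 mm posts, 1666 mm tall, stand on the floor with a clear span of 2360 mm between their inner faces. Two horizontal rails of 92×87 mm section span the gap between the posts with their undersides at z = 208 mm and z = 1497 mm, flush with the posts' −y face. 9 pickets, each 109 mm wide, 18 mm thick and 1538 mm tall, are fixed to the +y face of the rails with their bottoms at z = 93 mm, spaced across the span with a 137 mm gap after the −x post and between neighbouring pickets, with 146 mm left before the +x post.


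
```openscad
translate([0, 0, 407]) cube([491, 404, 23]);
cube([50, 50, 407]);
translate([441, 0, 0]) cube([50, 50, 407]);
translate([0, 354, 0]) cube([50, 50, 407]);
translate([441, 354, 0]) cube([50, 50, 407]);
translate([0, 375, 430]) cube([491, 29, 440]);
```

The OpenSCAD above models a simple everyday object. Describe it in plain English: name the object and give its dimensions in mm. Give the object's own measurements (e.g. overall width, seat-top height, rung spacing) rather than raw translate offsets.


A chair. The seat is a 491×404×23 mm slab with its top at z = 430 mm, on four 50×50 mm corner legs (flush with the seat edges, standing on z = 0). A flat backrest 29 mm thick, 440 mm tall, spans the full seat width and rises from the seat top along its +y edge, rear face flush with the rear of the seat.


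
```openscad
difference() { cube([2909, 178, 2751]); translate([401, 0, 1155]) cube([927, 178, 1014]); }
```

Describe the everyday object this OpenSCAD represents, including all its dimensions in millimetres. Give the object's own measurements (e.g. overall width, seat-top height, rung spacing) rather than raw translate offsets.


A wall 2909 mm long (x), 178 mm thick (y), 2751 mm tall, with a rectangular window opening cut through it. The opening is 927 mm wide and 1014 mm tall; its sill is at z = 1155 mm and its near (−x) edge is 401 mm from the wall's −x end. The opening passes through the full wall thickness.


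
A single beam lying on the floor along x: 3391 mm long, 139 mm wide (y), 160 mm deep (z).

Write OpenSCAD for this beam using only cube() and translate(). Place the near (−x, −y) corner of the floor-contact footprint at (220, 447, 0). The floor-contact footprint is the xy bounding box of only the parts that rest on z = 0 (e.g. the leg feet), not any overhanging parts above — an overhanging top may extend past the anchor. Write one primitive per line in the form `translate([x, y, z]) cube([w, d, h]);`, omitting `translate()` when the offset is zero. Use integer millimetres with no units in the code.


translate([220, 447, 0]) cube([3391, 139, 160]);


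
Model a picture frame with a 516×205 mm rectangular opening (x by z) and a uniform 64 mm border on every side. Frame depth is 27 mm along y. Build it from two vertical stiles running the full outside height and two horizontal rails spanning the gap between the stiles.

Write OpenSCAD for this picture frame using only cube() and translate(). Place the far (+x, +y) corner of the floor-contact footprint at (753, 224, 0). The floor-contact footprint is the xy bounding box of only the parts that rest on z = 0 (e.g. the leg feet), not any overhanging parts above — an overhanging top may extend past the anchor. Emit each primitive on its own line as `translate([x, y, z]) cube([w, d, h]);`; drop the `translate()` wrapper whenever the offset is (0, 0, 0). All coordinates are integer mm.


translate([109, 197, 0]) cube([64, 27, 333]);
translate([689, 197, 0]) cube([64, 27, 333]);
translate([173, 197, 0]) cube([516, 27, 64]);
translate([173, 197, 269]) cube([516, 27, 64]);


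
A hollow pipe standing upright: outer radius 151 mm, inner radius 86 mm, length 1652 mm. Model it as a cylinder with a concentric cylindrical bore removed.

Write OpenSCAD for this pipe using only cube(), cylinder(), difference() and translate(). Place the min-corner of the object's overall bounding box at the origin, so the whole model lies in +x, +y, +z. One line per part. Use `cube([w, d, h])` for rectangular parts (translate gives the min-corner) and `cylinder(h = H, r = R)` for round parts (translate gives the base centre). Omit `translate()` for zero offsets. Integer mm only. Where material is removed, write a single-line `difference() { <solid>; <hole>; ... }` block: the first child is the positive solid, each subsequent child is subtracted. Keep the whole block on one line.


difference() { translate([151, 151, 0]) cylinder(h = 1652, r = 151); translate([151, 151, 0]) cylinder(h = 1652, r = 86); }


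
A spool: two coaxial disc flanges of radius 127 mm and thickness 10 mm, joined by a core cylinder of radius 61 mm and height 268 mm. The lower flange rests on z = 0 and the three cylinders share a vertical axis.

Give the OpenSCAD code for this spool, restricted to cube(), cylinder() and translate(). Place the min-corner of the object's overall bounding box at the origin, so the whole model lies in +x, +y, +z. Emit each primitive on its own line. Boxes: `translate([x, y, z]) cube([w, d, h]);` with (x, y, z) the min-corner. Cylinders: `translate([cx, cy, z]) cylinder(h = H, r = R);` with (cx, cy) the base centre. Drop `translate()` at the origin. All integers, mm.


translate([127, 127, 0]) cylinder(h = 10, r = 127);
translate([127, 127, 10]) cylinder(h = 268, r = 61);
translate([127, 127, 278]) cylinder(h = 10, r = 127);


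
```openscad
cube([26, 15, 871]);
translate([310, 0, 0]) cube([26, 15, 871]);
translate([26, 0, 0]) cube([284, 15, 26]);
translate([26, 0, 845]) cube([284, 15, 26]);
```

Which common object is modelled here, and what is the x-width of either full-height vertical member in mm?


A picture frame. The border width is 26 mm.

Four thin pieces enclosing a rectangular opening — a picture frame. The two full-height stiles are 871 mm tall; the top rail sits at z = 845 and is 26 mm tall, so the border above the opening is 871 − 845 = 26 mm, matching the stile x-width.


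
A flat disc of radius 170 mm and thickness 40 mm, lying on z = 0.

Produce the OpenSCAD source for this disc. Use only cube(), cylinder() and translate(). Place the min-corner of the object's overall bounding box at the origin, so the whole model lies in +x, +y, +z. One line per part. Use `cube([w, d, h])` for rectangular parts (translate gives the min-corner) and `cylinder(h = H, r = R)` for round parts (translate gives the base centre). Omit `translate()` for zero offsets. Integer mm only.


translate([170, 170, 0]) cylinder(h = 40, r = 170);


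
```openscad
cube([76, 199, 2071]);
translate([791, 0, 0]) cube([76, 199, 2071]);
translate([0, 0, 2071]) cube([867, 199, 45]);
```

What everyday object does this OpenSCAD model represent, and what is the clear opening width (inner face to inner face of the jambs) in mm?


A door frame. The clear opening width is 715 mm.

Two 2071 mm tall posts with a header on top — a door frame. The left jamb is 76 mm wide at x = 0; the right jamb starts at x = 791. The clear opening is 791 − 76 = 715 mm.


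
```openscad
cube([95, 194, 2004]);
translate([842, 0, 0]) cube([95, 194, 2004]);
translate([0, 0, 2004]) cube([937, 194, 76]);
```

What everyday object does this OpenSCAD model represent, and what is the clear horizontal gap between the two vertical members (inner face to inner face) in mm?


A door frame. The clear opening width is 747 mm.

Two 2004 mm tall posts with a header on top — a door frame. The left jamb is 95 mm wide at x = 0; the right jamb starts at x = 842. The clear opening is 842 − 95 = 747 mm.


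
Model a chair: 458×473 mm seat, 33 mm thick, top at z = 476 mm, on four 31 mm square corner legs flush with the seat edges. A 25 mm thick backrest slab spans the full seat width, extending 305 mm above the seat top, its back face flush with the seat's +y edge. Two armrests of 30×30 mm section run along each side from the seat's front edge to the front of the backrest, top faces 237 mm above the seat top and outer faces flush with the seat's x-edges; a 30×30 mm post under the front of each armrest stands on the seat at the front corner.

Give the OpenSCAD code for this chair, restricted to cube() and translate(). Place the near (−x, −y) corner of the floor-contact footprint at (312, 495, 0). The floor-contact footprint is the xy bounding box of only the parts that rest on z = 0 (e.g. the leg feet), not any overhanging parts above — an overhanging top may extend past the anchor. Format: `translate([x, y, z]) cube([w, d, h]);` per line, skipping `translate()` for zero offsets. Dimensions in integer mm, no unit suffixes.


translate([312, 495, 443]) cube([458, 473, 33]);
translate([312, 495, 0]) cube([31, 31, 443]);
translate([739, 495, 0]) cube([31, 31, 443]);
translate([312, 937, 0]) cube([31, 31, 443]);
translate([739, 937, 0]) cube([31, 31, 443]);
translate([312, 943, 476]) cube([458, 25, 305]);
translate([312, 495, 683]) cube([30, 448, 30]);
translate([740, 495, 683]) cube([30, 448, 30]);
translate([312, 495, 476]) cube([30, 30, 207]);
translate([740, 495, 476]) cube([30, 30, 207]);


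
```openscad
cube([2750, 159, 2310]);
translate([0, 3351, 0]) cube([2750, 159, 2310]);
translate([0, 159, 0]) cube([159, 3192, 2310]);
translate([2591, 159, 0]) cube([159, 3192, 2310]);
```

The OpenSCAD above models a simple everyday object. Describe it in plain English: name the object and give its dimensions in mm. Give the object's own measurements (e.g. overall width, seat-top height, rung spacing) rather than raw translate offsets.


The wall frame of a small rectangular building: four walls, each 2310 mm tall and 159 mm thick, enclosing a footprint 2750 mm (x) by 3510 mm (y) outside-to-outside, with no floor or roof. The front and back walls (the −y and +y sides) span the full width; the two side walls fit between them.


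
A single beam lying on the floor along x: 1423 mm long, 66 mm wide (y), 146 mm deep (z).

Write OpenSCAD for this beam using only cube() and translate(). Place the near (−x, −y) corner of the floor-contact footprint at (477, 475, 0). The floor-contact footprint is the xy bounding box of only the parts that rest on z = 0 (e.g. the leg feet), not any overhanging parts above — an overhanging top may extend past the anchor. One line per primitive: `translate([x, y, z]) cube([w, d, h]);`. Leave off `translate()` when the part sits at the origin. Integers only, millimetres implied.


translate([477, 475, 0]) cube([1423, 66, 146]);


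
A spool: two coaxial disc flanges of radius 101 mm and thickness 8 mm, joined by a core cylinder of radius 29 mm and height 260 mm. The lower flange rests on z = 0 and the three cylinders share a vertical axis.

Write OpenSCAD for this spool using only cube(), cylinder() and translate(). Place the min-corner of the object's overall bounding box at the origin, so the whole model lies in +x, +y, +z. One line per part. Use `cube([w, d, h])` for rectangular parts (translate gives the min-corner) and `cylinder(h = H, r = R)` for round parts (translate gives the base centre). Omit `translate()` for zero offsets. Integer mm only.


translate([101, 101, 0]) cylinder(h = 8, r = 101);
translate([101, 101, 8]) cylinder(h = 260, r = 29);
translate([101, 101, 268]) cylinder(h = 8, r = 101);


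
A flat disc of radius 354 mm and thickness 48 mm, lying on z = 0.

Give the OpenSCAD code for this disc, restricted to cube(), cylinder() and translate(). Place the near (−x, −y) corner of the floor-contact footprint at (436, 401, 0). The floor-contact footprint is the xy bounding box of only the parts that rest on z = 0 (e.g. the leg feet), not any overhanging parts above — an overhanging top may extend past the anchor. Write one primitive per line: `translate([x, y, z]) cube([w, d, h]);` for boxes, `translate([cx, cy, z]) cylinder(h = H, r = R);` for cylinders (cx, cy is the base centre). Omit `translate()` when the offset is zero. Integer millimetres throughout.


translate([790, 755, 0]) cylinder(h = 48, r = 354);


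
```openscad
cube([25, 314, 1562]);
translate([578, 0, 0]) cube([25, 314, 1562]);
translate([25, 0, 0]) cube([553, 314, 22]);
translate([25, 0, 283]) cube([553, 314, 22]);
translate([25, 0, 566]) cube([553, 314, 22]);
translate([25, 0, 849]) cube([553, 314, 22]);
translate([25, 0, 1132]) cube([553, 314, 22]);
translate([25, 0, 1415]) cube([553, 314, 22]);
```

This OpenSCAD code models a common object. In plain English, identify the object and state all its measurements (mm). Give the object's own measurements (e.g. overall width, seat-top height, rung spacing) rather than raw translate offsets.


An open bookshelf. Two side panels, each 25 mm thick, 314 mm deep and 1562 mm tall, stand 603 mm apart (outside-to-outside). Between them sit 6 shelves, each 22 mm thick and 314 mm deep, spanning the full gap between the sides. The bottom shelf rests on the floor (its underside at z = 0) and the clear gap between one shelf's top and the next shelf's underside is 261 mm.


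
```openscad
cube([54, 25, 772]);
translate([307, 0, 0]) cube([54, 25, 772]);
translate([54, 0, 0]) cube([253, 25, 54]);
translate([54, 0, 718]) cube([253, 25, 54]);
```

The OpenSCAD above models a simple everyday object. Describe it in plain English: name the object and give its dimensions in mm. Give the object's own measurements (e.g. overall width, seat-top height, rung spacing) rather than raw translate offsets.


A rectangular picture frame lying in the x–z plane (depth along y). The opening is 253 mm wide (x) by 664 mm tall (z), surrounded by a border 54 mm wide on all four sides. The frame is 25 mm deep and is made of two full-height vertical stiles with two horizontal rails fitted between them.


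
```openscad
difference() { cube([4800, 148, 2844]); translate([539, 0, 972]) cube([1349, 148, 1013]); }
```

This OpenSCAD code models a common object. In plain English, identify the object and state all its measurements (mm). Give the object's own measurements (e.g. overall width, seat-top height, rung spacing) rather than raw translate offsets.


A wall 4800 mm long (x), 148 mm thick (y), 2844 mm tall, with a rectangular window opening cut through it. The opening is 1349 mm wide and 1013 mm tall; its sill is at z = 972 mm and its near (−x) edge is 539 mm from the wall's −x end. The opening passes through the full wall thickness.


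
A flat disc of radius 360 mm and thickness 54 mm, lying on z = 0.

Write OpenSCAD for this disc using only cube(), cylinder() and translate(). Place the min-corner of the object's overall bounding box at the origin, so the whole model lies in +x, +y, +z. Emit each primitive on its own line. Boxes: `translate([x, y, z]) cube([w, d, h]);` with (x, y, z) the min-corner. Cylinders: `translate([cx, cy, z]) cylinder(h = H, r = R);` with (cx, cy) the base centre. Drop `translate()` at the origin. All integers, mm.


translate([360, 360, 0]) cylinder(h = 54, r = 360);


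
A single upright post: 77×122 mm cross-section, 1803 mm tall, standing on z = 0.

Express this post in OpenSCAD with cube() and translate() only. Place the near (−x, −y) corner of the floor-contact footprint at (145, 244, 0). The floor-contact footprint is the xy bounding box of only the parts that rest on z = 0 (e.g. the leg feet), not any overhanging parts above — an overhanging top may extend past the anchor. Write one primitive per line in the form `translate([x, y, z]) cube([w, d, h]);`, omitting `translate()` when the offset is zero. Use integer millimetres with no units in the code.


translate([145, 244, 0]) cube([77, 122, 1803]);


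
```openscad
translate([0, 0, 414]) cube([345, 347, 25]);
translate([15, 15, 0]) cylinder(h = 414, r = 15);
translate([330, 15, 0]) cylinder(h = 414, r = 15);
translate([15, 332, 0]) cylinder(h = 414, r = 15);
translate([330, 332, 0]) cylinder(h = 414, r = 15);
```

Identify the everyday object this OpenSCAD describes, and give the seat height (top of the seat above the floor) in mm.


A stool. The seat height is 439 mm.

A 345×347×25 slab at z = 414 on four corner cylinders — a stool. The seat top is 414 + 25 = 439 mm.


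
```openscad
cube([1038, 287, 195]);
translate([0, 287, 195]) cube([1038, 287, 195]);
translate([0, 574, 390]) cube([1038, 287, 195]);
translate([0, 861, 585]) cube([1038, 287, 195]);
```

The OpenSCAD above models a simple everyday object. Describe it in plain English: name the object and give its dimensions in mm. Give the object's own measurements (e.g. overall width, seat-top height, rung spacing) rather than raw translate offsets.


A straight staircase of 4 solid steps. Each step is 1038 mm wide (x), 287 mm deep (y, the going) and 195 mm tall (the rise). The first step rests on the floor; each subsequent step sits one going further in +y and one rise higher in +z, directly behind and above the previous step with no overlap.


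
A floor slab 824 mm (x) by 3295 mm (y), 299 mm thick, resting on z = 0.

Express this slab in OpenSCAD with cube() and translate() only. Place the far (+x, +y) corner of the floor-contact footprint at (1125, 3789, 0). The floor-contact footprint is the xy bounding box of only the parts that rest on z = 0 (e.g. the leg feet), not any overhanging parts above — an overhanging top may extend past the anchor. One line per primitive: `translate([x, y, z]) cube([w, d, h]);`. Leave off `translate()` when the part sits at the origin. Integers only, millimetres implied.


translate([301, 494, 0]) cube([824, 3295, 299]);


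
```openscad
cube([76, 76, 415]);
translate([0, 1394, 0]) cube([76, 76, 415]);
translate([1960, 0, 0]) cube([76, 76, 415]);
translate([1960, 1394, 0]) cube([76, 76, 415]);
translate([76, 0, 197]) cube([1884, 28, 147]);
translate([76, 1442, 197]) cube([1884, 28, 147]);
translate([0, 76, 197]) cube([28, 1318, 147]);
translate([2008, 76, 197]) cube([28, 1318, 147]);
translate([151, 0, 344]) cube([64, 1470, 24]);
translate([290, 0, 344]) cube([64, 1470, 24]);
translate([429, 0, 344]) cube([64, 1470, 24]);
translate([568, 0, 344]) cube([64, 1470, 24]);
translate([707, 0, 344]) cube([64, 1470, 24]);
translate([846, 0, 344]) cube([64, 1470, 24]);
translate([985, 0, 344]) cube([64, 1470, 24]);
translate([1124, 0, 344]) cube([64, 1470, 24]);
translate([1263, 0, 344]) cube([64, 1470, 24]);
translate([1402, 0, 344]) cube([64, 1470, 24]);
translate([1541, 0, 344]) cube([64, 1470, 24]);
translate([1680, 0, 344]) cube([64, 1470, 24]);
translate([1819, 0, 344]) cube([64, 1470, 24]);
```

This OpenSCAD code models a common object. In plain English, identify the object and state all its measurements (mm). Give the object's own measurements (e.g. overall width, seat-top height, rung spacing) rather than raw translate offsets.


A bed frame 2036 mm long (x) by 1470 mm wide (y). Four 76×76 mm corner posts, 415 mm tall, at the corners of the footprint. Four rails of 28 mm thickness and 147 mm height run between adjacent posts with their undersides at z = 197 mm, their outer faces flush with the outside of the frame (the two x-running rails run between the posts' inner faces; the two y-running rails run between the posts' inner faces). 13 slats, each 64 mm wide (x) and 24 mm thick, lie across the top of the two x-running rails, running the full 1470 mm width of the frame in y; along x they sit between the end posts with a 75 mm gap after the −x posts and between neighbouring slats, leaving 77 mm before the +x posts.


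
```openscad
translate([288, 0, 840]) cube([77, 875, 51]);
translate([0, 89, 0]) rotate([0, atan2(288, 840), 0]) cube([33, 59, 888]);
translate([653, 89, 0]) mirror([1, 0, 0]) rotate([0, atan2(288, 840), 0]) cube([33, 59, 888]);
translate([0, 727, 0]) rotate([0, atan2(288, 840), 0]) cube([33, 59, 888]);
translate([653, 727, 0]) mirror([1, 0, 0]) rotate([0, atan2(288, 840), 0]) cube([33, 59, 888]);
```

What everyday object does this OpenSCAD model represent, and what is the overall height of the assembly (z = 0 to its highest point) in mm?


A sawhorse. The overall height is 891 mm.

A beam across two mirrored pairs of raked legs — a sawhorse. The beam's underside is at z = 840 (matching the legs' vertical rise in atan2(288, 840)) and the beam is 51 mm tall, so its top is at 840 + 51 = 891 mm. The raked legs top out at the beam's underside, so that is the highest point.


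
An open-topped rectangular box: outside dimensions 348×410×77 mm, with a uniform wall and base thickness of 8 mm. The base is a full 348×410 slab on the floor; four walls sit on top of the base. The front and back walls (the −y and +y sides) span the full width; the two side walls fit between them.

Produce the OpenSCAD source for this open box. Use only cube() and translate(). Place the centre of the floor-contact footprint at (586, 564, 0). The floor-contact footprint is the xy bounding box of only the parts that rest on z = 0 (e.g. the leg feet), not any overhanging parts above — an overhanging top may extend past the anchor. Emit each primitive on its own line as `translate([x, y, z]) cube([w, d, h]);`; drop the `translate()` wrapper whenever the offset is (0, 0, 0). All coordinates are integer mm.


translate([412, 359, 0]) cube([348, 410, 8]);
translate([412, 359, 8]) cube([348, 8, 69]);
translate([412, 761, 8]) cube([348, 8, 69]);
translate([412, 367, 8]) cube([8, 394, 69]);
translate([752, 367, 8]) cube([8, 394, 69]);


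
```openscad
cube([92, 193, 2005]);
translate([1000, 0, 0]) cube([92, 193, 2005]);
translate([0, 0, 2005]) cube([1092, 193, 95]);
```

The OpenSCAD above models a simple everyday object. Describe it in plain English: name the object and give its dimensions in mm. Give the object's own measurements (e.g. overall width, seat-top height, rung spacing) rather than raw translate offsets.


A door frame. The clear opening is 908 mm wide and 2005 mm high. Two 92 mm wide jambs, 193 mm deep, stand either side of the opening from the floor to the top of the opening. A 95 mm thick head sits across the top of both jambs, spanning the full outside width of the frame.


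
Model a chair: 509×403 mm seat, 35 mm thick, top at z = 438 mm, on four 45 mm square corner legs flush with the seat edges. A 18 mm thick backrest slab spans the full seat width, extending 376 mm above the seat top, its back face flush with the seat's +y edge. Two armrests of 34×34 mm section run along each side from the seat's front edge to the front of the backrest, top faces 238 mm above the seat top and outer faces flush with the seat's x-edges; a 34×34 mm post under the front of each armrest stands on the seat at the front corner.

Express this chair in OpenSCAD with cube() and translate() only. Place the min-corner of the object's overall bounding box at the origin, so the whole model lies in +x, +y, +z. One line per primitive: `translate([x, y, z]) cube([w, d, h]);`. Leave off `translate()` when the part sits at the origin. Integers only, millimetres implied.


translate([0, 0, 403]) cube([509, 403, 35]);
cube([45, 45, 403]);
translate([464, 0, 0]) cube([45, 45, 403]);
translate([0, 358, 0]) cube([45, 45, 403]);
translate([464, 358, 0]) cube([45, 45, 403]);
translate([0, 385, 438]) cube([509, 18, 376]);
translate([0, 0, 642]) cube([34, 385, 34]);
translate([475, 0, 642]) cube([34, 385, 34]);
translate([0, 0, 438]) cube([34, 34, 204]);
translate([475, 0, 438]) cube([34, 34, 204]);


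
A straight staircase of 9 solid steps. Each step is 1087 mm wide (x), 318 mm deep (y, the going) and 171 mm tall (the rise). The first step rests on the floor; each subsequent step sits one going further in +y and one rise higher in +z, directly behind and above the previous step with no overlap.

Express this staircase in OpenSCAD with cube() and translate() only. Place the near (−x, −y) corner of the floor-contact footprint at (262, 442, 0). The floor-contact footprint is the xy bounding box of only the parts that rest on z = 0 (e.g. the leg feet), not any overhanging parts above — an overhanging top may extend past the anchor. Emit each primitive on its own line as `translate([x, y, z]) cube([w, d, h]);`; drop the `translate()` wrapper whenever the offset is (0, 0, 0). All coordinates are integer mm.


translate([262, 442, 0]) cube([1087, 318, 171]);
translate([262, 760, 171]) cube([1087, 318, 171]);
translate([262, 1078, 342]) cube([1087, 318, 171]);
translate([262, 1396, 513]) cube([1087, 318, 171]);
translate([262, 1714, 684]) cube([1087, 318, 171]);
translate([262, 2032, 855]) cube([1087, 318, 171]);
translate([262, 2350, 1026]) cube([1087, 318, 171]);
translate([262, 2668, 1197]) cube([1087, 318, 171]);
translate([262, 2986, 1368]) cube([1087, 318, 171]);


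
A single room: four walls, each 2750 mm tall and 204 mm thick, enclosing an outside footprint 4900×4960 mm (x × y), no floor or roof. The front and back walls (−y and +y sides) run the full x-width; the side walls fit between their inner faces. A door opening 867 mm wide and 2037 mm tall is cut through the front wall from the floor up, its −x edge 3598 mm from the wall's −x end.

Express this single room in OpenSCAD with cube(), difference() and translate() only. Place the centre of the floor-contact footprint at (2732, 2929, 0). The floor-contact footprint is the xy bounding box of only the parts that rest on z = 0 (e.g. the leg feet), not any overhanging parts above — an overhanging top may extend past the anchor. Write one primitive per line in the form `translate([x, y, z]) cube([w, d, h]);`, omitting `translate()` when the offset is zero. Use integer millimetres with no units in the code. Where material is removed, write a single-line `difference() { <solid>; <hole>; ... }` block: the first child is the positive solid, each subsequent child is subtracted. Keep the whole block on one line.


difference() { translate([282, 449, 0]) cube([4900, 204, 2750]); translate([3880, 449, 0]) cube([867, 204, 2037]); }
translate([282, 5205, 0]) cube([4900, 204, 2750]);
translate([282, 653, 0]) cube([204, 4552, 2750]);
translate([4978, 653, 0]) cube([204, 4552, 2750]);


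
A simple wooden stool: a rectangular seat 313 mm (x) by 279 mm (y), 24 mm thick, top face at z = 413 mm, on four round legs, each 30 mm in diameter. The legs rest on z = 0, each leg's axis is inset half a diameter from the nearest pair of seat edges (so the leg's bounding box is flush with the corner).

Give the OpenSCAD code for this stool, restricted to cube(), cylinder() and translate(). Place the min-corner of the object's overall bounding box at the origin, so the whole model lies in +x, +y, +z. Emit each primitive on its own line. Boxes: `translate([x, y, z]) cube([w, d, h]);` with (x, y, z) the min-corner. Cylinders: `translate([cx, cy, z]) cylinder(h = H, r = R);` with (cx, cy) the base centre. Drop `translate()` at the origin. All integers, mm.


translate([0, 0, 389]) cube([313, 279, 24]);
translate([15, 15, 0]) cylinder(h = 389, r = 15);
translate([298, 15, 0]) cylinder(h = 389, r = 15);
translate([15, 264, 0]) cylinder(h = 389, r = 15);
translate([298, 264, 0]) cylinder(h = 389, r = 15);


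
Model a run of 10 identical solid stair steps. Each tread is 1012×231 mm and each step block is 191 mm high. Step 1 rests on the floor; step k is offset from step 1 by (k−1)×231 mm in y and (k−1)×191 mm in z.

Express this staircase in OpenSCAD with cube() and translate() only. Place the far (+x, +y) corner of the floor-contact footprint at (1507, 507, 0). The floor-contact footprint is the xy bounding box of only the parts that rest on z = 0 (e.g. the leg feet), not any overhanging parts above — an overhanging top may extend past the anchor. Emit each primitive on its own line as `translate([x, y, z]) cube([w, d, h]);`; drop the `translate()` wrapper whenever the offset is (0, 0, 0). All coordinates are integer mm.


translate([495, 276, 0]) cube([1012, 231, 191]);
translate([495, 507, 191]) cube([1012, 231, 191]);
translate([495, 738, 382]) cube([1012, 231, 191]);
translate([495, 969, 573]) cube([1012, 231, 191]);
translate([495, 1200, 764]) cube([1012, 231, 191]);
translate([495, 1431, 955]) cube([1012, 231, 191]);
translate([495, 1662, 1146]) cube([1012, 231, 191]);
translate([495, 1893, 1337]) cube([1012, 231, 191]);
translate([495, 2124, 1528]) cube([1012, 231, 191]);
translate([495, 2355, 1719]) cube([1012, 231, 191]);


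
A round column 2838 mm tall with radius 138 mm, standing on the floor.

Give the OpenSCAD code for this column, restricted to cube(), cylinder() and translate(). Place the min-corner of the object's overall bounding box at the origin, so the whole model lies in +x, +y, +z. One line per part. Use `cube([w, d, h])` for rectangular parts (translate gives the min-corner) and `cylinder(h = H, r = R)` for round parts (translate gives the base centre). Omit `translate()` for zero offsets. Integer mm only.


translate([138, 138, 0]) cylinder(h = 2838, r = 138);
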